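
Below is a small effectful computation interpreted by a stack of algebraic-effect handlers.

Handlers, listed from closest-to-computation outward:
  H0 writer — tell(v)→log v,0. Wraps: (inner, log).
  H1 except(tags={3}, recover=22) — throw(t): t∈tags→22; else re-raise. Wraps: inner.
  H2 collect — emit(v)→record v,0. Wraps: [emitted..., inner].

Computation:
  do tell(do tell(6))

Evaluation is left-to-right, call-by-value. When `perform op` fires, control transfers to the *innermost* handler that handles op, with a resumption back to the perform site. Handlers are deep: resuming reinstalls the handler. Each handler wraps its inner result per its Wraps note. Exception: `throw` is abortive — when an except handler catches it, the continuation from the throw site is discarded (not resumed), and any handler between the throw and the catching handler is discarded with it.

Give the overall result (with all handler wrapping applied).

Answer: [(0, (6, 0))]

Working:
tell(6) @ H0 ⇒ log+=6
tell(0) @ H0 ⇒ log+=0
H0 returns (0, (6, 0))
H1 returns (0, (6, 0))
H2 returns [(0, (6, 0))]
= [(0, (6, 0))]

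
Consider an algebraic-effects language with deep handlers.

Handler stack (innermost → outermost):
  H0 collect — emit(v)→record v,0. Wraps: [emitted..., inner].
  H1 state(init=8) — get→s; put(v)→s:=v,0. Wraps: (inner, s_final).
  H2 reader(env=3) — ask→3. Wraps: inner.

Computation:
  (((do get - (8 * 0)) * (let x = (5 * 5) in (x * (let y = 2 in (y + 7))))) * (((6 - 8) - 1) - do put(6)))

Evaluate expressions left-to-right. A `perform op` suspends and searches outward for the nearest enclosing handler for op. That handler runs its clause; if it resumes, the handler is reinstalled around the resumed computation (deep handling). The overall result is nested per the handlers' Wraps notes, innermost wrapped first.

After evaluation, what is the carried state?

Working:
get @ H1 ⇒ 8
put(6) @ H1 ⇒ s:=6
H0 returns [-5400]
H1 returns ([-5400], 6)
H2 returns ([-5400], 6)
= ([-5400], 6)

Answer: 6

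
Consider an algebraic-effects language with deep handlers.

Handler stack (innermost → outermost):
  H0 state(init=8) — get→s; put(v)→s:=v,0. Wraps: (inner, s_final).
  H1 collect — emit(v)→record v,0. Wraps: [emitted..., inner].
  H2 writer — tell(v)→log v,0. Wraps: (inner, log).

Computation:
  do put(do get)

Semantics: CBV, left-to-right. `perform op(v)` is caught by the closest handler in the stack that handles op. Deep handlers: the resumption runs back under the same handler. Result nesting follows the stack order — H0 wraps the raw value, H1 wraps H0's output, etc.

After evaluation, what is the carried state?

Answer: 8

Step-by-step:
get @ H0 ⇒ 8
put(8) @ H0 ⇒ s:=8
H0 returns (0, 8)
H1 returns [(0, 8)]
H2 returns ([(0, 8)], ())
= ([(0, 8)], ())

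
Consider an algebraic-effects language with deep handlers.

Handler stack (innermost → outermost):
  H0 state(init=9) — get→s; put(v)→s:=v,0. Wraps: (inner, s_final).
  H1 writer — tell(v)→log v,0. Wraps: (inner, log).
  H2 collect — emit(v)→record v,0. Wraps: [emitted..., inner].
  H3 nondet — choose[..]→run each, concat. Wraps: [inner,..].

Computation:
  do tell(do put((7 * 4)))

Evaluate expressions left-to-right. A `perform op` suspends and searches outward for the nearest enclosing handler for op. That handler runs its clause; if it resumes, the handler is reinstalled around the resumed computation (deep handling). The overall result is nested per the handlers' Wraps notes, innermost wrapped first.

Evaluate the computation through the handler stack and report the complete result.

Answer: [[((0, 28), (0))]]

Working:
put(28) @ H0 ⇒ s:=28
tell(0) @ H1 ⇒ log+=0
H0 returns (0, 28)
H1 returns ((0, 28), (0))
H2 returns [((0, 28), (0))]
H3 returns [[((0, 28), (0))]]
= [[((0, 28), (0))]]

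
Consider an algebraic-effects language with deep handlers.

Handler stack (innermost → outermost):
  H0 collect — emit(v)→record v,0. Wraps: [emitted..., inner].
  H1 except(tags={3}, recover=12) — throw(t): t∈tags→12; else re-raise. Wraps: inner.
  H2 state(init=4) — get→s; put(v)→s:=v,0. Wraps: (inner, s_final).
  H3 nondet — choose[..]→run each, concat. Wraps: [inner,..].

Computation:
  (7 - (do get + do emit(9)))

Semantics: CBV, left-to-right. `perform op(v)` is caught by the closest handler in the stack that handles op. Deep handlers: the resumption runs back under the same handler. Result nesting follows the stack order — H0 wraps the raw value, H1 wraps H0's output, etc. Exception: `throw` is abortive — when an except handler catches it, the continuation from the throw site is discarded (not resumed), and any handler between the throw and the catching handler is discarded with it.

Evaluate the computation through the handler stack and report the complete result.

Answer: [([9, 3], 4)]

Working:
get @ H2 ⇒ 4
emit(9) @ H0 ⇒ out+=9
H0 returns [9, 3]
H1 returns [9, 3]
H2 returns ([9, 3], 4)
H3 returns [([9, 3], 4)]
= [([9, 3], 4)]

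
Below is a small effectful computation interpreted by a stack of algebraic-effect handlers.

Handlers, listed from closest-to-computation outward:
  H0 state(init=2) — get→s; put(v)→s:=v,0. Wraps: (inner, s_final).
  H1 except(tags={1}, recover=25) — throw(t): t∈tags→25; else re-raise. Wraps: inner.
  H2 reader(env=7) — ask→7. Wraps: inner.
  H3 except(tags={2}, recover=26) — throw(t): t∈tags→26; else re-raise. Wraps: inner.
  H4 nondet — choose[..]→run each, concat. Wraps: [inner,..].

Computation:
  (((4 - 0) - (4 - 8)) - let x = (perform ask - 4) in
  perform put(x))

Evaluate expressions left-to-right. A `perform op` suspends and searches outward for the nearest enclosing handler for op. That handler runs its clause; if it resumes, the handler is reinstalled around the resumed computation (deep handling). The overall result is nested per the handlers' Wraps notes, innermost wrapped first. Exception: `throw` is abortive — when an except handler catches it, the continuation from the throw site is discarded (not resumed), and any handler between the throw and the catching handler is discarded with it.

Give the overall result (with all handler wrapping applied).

Answer: [(8, 3)]

Working:
ask @ H2 ⇒ 7
put(3) @ H0 ⇒ s:=3
H0 returns (8, 3)
H1 returns (8, 3)
H2 returns (8, 3)
H3 returns (8, 3)
H4 returns [(8, 3)]
= [(8, 3)]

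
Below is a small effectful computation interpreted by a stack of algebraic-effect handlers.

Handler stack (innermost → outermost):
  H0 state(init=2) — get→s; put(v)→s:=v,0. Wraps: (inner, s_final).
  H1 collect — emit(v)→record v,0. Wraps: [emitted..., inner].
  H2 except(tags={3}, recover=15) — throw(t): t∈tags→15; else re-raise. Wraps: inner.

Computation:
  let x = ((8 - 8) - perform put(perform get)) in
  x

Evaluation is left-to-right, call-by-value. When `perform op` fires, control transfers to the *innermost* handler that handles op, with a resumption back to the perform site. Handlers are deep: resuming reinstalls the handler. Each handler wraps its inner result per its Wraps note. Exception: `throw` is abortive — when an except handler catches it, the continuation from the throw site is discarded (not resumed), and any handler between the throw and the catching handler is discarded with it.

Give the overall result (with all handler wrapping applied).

Evaluation trace:
get @ H0 ⇒ 2
put(2) @ H0 ⇒ s:=2
H0 returns (0, 2)
H1 returns [(0, 2)]
H2 returns [(0, 2)]
= [(0, 2)]

Answer: [(0, 2)]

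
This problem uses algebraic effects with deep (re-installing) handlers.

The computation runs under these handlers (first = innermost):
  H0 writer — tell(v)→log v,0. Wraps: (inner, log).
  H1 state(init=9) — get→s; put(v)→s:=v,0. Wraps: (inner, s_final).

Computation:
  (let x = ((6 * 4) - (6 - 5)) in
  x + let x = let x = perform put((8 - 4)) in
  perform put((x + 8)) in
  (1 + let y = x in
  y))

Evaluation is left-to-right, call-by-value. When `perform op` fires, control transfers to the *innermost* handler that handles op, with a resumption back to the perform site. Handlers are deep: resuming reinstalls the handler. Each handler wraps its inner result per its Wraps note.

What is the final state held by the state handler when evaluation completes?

Answer: 8

Evaluation trace:
put(4) @ H1 ⇒ s:=4
put(8) @ H1 ⇒ s:=8
H0 returns (24, ())
H1 returns ((24, ()), 8)
= ((24, ()), 8)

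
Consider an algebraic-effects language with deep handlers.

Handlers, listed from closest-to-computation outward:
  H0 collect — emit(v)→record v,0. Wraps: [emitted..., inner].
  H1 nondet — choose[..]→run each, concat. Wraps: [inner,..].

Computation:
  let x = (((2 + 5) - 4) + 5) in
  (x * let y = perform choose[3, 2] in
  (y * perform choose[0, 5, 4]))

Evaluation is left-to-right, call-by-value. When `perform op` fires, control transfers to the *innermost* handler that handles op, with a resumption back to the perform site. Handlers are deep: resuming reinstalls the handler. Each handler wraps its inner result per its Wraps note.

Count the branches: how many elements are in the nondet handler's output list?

Answer: 6

Evaluation trace:
choose[3, 2] @ H1
  branch[0] choose=3:
    choose[0, 5, 4] @ H1
      branch[0] choose=0:
        H0 returns [0]
        H1 returns [[0]]
      branch[1] choose=5:
        H0 returns [120]
        H1 returns [[120]]
      branch[2] choose=4:
        H0 returns [96]
        H1 returns [[96]]
  branch[1] choose=2:
    choose[0, 5, 4] @ H1
      branch[0] choose=0:
        H0 returns [0]
        H1 returns [[0]]
      branch[1] choose=5:
        H0 returns [80]
        H1 returns [[80]]
      branch[2] choose=4:
        H0 returns [64]
        H1 returns [[64]]
= [[0], [120], [96], [0], [80], [64]]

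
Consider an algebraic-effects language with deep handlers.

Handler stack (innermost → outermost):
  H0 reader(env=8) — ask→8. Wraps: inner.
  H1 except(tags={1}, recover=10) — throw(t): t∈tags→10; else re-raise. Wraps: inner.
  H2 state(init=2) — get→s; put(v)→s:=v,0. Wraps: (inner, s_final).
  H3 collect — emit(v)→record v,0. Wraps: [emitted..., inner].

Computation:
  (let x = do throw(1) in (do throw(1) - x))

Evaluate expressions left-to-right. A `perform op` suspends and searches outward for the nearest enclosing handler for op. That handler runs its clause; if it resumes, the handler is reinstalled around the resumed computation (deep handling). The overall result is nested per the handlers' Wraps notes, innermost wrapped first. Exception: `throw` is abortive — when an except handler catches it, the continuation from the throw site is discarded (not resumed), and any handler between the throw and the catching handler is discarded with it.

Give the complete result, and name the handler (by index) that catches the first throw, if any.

Working:
throw(1) @ H1 caught ⇒ 10
H2 returns (10, 2)
H3 returns [(10, 2)]
= [(10, 2)]

Answer: [(10, 2)] ; first throw caught by: H1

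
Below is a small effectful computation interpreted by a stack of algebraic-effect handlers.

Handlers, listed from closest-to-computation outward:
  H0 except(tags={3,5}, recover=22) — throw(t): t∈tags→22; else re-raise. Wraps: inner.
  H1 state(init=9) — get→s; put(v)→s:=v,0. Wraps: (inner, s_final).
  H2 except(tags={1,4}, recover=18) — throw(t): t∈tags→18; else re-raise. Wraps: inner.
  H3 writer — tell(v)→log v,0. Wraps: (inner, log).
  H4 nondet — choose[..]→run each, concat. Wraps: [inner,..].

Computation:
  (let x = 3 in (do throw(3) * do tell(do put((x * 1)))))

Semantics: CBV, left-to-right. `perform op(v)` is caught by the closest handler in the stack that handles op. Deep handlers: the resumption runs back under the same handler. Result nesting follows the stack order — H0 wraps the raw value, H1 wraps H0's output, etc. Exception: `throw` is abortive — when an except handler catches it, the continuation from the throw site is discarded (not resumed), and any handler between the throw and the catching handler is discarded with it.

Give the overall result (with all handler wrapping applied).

Answer: [((22, 9), ())]

Step-by-step:
throw(3) @ H0 caught ⇒ 22
H1 returns (22, 9)
H2 returns (22, 9)
H3 returns ((22, 9), ())
H4 returns [((22, 9), ())]
= [((22, 9), ())]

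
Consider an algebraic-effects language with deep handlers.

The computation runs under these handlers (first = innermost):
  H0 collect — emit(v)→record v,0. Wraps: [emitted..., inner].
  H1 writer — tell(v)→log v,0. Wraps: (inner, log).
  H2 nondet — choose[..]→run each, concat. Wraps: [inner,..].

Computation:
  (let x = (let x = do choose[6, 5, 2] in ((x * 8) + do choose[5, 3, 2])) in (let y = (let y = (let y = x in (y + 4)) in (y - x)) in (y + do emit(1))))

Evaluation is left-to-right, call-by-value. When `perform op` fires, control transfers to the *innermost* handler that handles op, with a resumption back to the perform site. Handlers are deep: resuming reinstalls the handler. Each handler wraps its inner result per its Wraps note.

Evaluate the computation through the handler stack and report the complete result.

Answer: [([1, 4], ()), ([1, 4], ()), ([1, 4], ()), ([1, 4], ()), ([1, 4], ()), ([1, 4], ()), ([1, 4], ()), ([1, 4], ()), ([1, 4], ())]

Evaluation trace:
choose[6, 5, 2] @ H2
  branch[0] choose=6:
    choose[5, 3, 2] @ H2
      branch[0] choose=5:
        emit(1) @ H0 ⇒ out+=1
        H0 returns [1, 4]
        H1 returns ([1, 4], ())
        H2 returns [([1, 4], ())]
      branch[1] choose=3:
        emit(1) @ H0 ⇒ out+=1
        H0 returns [1, 4]
        H1 returns ([1, 4], ())
        H2 returns [([1, 4], ())]
      branch[2] choose=2:
        emit(1) @ H0 ⇒ out+=1
        H0 returns [1, 4]
        H1 returns ([1, 4], ())
        H2 returns [([1, 4], ())]
  branch[1] choose=5:
    choose[5, 3, 2] @ H2
      branch[0] choose=5:
        emit(1) @ H0 ⇒ out+=1
        H0 returns [1, 4]
        H1 returns ([1, 4], ())
        H2 returns [([1, 4], ())]
      branch[1] choose=3:
        emit(1) @ H0 ⇒ out+=1
        H0 returns [1, 4]
        H1 returns ([1, 4], ())
        H2 returns [([1, 4], ())]
      branch[2] choose=2:
        emit(1) @ H0 ⇒ out+=1
        H0 returns [1, 4]
        H1 returns ([1, 4], ())
        H2 returns [([1, 4], ())]
  branch[2] choose=2:
    choose[5, 3, 2] @ H2
      branch[0] choose=5:
        emit(1) @ H0 ⇒ out+=1
        H0 returns [1, 4]
        H1 returns ([1, 4], ())
        H2 returns [([1, 4], ())]
      branch[1] choose=3:
        emit(1) @ H0 ⇒ out+=1
        H0 returns [1, 4]
        H1 returns ([1, 4], ())
        H2 returns [([1, 4], ())]
      branch[2] choose=2:
        emit(1) @ H0 ⇒ out+=1
        H0 returns [1, 4]
        H1 returns ([1, 4], ())
        H2 returns [([1, 4], ())]
= [([1, 4], ()), ([1, 4], ()), ([1, 4], ()), ([1, 4], ()), ([1, 4], ()), ([1, 4], ()), ([1, 4], ()), ([1, 4], ()), ([1, 4], ())]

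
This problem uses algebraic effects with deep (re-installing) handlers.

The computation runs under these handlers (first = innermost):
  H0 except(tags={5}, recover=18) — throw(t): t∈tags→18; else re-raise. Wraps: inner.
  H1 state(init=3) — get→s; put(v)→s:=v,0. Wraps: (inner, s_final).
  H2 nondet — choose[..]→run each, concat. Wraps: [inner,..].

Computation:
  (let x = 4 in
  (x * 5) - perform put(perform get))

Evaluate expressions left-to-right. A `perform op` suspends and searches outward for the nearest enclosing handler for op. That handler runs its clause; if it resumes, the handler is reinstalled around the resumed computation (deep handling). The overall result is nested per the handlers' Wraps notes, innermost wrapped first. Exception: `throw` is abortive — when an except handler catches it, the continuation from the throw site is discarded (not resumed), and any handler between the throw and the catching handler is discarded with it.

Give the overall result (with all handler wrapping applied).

Evaluation trace:
get @ H1 ⇒ 3
put(3) @ H1 ⇒ s:=3
H0 returns 20
H1 returns (20, 3)
H2 returns [(20, 3)]
= [(20, 3)]

Answer: [(20, 3)]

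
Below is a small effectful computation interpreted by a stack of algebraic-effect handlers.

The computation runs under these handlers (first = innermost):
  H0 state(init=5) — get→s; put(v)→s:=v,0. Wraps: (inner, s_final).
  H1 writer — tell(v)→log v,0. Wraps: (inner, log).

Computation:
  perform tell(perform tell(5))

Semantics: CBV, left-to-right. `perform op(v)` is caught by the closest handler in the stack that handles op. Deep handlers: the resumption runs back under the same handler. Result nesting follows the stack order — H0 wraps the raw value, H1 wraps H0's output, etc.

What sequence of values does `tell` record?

Answer: (5, 0)

Step-by-step:
tell(5) @ H1 ⇒ log+=5
tell(0) @ H1 ⇒ log+=0
H0 returns (0, 5)
H1 returns ((0, 5), (5, 0))
= ((0, 5), (5, 0))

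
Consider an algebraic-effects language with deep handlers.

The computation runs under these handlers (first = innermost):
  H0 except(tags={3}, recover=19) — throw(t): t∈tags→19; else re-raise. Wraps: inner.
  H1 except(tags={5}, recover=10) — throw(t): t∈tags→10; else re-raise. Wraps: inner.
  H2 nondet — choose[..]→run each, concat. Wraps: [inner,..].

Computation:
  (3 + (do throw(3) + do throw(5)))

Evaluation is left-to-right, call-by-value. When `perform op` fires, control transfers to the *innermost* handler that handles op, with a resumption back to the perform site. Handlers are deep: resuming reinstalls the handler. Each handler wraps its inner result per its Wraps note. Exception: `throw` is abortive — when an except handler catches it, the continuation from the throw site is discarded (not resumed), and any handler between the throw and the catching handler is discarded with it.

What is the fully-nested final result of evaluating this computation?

Answer: [19]

Evaluation trace:
throw(3) @ H0 caught ⇒ 19
H1 returns 19
H2 returns [19]
= [19]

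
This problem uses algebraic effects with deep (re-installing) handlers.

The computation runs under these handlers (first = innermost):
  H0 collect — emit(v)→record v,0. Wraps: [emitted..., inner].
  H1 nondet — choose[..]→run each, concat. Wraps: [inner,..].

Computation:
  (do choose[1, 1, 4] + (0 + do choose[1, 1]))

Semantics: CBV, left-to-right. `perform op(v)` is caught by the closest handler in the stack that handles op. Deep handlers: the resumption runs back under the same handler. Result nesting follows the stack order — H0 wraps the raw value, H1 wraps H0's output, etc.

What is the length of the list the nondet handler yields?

Answer: 6

Working:
choose[1, 1, 4] @ H1
  branch[0] choose=1:
    choose[1, 1] @ H1
      branch[0] choose=1:
        H0 returns [2]
        H1 returns [[2]]
      branch[1] choose=1:
        H0 returns [2]
        H1 returns [[2]]
  branch[1] choose=1:
    choose[1, 1] @ H1
      branch[0] choose=1:
        H0 returns [2]
        H1 returns [[2]]
      branch[1] choose=1:
        H0 returns [2]
        H1 returns [[2]]
  branch[2] choose=4:
    choose[1, 1] @ H1
      branch[0] choose=1:
        H0 returns [5]
        H1 returns [[5]]
      branch[1] choose=1:
        H0 returns [5]
        H1 returns [[5]]
= [[2], [2], [2], [2], [5], [5]]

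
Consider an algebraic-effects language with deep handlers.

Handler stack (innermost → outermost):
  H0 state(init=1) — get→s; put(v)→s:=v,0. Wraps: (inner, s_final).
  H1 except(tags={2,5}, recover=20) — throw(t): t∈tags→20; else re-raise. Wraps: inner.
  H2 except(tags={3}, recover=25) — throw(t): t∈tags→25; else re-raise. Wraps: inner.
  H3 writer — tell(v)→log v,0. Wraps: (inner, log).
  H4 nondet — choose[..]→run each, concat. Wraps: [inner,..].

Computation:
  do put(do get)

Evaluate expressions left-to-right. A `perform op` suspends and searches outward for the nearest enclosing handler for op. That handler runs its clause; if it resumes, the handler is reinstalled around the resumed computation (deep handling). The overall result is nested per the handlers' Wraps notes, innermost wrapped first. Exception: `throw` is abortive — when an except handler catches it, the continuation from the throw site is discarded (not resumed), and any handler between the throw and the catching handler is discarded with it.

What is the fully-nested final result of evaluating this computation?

Step-by-step:
get @ H0 ⇒ 1
put(1) @ H0 ⇒ s:=1
H0 returns (0, 1)
H1 returns (0, 1)
H2 returns (0, 1)
H3 returns ((0, 1), ())
H4 returns [((0, 1), ())]
= [((0, 1), ())]

Answer: [((0, 1), ())]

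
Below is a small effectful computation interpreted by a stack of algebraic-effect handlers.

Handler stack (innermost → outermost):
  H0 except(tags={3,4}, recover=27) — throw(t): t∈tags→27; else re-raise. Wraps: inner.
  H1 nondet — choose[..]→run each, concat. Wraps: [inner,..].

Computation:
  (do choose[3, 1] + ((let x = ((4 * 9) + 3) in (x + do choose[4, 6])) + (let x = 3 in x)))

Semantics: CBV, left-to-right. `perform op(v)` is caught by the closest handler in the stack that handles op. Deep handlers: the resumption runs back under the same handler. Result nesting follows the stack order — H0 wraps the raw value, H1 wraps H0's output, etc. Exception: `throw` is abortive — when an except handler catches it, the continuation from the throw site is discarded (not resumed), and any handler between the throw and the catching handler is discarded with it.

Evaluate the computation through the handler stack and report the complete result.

Answer: [49, 51, 47, 49]

Step-by-step:
choose[3, 1] @ H1
  branch[0] choose=3:
    choose[4, 6] @ H1
      branch[0] choose=4:
        H0 returns 49
        H1 returns [49]
      branch[1] choose=6:
        H0 returns 51
        H1 returns [51]
  branch[1] choose=1:
    choose[4, 6] @ H1
      branch[0] choose=4:
        H0 returns 47
        H1 returns [47]
      branch[1] choose=6:
        H0 returns 49
        H1 returns [49]
= [49, 51, 47, 49]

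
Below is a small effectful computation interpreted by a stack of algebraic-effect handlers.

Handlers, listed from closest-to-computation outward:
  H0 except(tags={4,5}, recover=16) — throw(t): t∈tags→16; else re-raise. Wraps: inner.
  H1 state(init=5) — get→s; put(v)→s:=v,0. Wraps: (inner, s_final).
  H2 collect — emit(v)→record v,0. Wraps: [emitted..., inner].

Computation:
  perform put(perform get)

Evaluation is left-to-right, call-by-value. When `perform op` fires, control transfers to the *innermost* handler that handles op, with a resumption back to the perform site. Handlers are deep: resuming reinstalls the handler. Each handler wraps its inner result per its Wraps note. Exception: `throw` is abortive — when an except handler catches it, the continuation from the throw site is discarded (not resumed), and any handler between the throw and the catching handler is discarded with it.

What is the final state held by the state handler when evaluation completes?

Answer: 5

Evaluation trace:
get @ H1 ⇒ 5
put(5) @ H1 ⇒ s:=5
H0 returns 0
H1 returns (0, 5)
H2 returns [(0, 5)]
= [(0, 5)]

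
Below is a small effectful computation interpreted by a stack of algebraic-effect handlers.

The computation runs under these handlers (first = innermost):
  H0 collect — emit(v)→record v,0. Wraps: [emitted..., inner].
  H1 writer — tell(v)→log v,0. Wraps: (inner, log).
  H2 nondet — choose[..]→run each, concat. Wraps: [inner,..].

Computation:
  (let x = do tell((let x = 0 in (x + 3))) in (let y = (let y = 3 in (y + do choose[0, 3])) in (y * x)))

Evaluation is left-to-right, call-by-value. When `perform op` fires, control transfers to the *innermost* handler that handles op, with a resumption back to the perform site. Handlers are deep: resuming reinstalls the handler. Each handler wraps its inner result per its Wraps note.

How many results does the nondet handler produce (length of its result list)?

Evaluation trace:
tell(3) @ H1 ⇒ log+=3
choose[0, 3] @ H2
  branch[0] choose=0:
    H0 returns [0]
    H1 returns ([0], (3))
    H2 returns [([0], (3))]
  branch[1] choose=3:
    H0 returns [0]
    H1 returns ([0], (3))
    H2 returns [([0], (3))]
= [([0], (3)), ([0], (3))]

Answer: 2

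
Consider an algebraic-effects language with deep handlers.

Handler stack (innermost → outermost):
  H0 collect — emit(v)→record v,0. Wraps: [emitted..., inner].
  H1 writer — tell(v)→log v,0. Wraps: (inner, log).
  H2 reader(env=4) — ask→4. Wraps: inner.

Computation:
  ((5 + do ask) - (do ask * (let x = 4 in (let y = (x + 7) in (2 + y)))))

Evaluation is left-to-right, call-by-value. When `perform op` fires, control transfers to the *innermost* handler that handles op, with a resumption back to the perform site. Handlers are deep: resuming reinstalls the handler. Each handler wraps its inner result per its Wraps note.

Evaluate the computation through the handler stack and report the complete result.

Answer: ([-43], ())

Working:
ask @ H2 ⇒ 4
ask @ H2 ⇒ 4
H0 returns [-43]
H1 returns ([-43], ())
H2 returns ([-43], ())
= ([-43], ())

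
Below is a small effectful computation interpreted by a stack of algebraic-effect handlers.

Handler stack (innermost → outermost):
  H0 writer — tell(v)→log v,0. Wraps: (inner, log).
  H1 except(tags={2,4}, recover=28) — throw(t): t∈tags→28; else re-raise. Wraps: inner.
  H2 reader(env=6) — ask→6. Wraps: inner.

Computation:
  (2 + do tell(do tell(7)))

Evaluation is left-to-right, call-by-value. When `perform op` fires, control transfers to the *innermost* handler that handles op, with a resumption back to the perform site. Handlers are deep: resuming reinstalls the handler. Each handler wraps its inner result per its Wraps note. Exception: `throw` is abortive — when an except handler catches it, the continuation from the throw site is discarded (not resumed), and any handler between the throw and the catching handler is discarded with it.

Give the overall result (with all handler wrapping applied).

Evaluation trace:
tell(7) @ H0 ⇒ log+=7
tell(0) @ H0 ⇒ log+=0
H0 returns (2, (7, 0))
H1 returns (2, (7, 0))
H2 returns (2, (7, 0))
= (2, (7, 0))

Answer: (2, (7, 0))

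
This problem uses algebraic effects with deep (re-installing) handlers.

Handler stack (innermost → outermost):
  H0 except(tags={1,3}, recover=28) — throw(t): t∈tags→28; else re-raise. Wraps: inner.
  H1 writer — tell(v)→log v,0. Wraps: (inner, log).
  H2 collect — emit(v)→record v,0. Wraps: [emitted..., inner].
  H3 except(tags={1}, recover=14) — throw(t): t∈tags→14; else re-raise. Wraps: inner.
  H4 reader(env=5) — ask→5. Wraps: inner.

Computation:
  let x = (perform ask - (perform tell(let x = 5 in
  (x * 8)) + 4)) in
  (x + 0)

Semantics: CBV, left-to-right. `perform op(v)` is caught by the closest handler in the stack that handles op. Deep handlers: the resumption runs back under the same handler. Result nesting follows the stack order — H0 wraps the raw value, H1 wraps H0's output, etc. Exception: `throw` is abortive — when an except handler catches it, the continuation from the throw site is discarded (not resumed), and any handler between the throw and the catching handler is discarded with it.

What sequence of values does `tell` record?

Evaluation trace:
ask @ H4 ⇒ 5
tell(40) @ H1 ⇒ log+=40
H0 returns 1
H1 returns (1, (40))
H2 returns [(1, (40))]
H3 returns [(1, (40))]
H4 returns [(1, (40))]
= [(1, (40))]

Answer: (40)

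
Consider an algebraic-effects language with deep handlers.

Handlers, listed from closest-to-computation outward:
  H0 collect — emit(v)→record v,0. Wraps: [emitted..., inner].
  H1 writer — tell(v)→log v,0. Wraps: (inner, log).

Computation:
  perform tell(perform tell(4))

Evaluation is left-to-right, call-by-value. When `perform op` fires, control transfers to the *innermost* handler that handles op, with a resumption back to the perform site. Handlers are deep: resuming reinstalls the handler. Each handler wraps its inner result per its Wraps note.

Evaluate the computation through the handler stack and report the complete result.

Working:
tell(4) @ H1 ⇒ log+=4
tell(0) @ H1 ⇒ log+=0
H0 returns [0]
H1 returns ([0], (4, 0))
= ([0], (4, 0))

Answer: ([0], (4, 0))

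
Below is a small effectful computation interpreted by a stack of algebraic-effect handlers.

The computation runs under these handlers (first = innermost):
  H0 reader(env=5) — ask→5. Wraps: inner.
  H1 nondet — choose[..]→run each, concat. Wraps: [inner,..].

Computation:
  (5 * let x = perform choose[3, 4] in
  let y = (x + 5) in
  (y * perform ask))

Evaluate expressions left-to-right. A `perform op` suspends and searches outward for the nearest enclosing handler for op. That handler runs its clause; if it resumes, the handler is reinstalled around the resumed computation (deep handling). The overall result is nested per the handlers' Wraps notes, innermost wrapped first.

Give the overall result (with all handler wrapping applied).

Working:
choose[3, 4] @ H1
  branch[0] choose=3:
    ask @ H0 ⇒ 5
    H0 returns 200
    H1 returns [200]
  branch[1] choose=4:
    ask @ H0 ⇒ 5
    H0 returns 225
    H1 returns [225]
= [200, 225]

Answer: [200, 225]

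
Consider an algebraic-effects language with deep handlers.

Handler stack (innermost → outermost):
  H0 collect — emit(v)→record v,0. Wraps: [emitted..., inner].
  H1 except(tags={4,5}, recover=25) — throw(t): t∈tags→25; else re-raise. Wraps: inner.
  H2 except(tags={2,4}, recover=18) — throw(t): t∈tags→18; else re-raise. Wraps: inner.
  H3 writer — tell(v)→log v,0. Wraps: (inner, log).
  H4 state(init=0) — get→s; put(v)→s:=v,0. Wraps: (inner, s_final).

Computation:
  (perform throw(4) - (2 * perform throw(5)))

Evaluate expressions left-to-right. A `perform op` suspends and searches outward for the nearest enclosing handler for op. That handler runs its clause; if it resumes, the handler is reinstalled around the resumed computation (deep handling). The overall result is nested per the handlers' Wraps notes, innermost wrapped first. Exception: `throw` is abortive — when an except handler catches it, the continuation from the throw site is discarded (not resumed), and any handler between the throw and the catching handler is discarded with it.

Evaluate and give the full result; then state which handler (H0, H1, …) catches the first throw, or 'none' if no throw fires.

Answer: ((25, ()), 0) ; first throw caught by: H1

Working:
throw(4) @ H1 caught ⇒ 25
H2 returns 25
H3 returns (25, ())
H4 returns ((25, ()), 0)
= ((25, ()), 0)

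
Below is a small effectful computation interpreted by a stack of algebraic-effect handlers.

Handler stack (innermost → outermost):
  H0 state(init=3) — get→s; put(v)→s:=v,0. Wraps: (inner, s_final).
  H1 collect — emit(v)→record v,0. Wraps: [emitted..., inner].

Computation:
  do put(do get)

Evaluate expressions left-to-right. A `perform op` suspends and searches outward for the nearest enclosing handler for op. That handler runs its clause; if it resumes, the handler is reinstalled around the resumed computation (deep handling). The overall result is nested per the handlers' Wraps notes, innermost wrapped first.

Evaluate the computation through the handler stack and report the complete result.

Answer: [(0, 3)]

Evaluation trace:
get @ H0 ⇒ 3
put(3) @ H0 ⇒ s:=3
H0 returns (0, 3)
H1 returns [(0, 3)]
= [(0, 3)]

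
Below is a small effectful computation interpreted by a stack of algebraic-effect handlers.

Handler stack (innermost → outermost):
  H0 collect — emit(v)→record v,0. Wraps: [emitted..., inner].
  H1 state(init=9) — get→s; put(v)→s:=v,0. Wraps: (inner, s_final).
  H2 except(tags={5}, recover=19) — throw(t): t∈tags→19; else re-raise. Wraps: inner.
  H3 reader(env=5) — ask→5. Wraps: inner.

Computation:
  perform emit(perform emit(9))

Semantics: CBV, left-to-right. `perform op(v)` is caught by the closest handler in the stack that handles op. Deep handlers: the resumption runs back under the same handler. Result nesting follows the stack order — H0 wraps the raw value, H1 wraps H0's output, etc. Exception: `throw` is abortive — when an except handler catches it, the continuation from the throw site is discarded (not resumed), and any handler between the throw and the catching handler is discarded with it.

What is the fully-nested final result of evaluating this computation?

Working:
emit(9) @ H0 ⇒ out+=9
emit(0) @ H0 ⇒ out+=0
H0 returns [9, 0, 0]
H1 returns ([9, 0, 0], 9)
H2 returns ([9, 0, 0], 9)
H3 returns ([9, 0, 0], 9)
= ([9, 0, 0], 9)

Answer: ([9, 0, 0], 9)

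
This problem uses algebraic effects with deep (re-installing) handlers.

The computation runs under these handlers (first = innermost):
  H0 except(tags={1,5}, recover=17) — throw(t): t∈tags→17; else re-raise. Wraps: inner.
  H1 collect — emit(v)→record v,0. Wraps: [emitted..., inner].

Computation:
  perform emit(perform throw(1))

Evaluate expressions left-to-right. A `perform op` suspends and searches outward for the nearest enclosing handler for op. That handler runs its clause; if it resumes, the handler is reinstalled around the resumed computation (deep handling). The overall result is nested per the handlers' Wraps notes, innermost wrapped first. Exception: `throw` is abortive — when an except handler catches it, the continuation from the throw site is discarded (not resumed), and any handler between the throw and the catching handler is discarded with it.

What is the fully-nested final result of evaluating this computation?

Working:
throw(1) @ H0 caught ⇒ 17
H1 returns [17]
= [17]

Answer: [17]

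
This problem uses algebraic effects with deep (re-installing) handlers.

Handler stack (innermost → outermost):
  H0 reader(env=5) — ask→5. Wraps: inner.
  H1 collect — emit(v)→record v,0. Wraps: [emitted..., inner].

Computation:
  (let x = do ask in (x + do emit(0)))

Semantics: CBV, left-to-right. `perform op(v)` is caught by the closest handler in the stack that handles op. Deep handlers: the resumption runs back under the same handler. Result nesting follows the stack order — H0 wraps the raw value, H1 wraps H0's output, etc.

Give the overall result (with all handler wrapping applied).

Working:
ask @ H0 ⇒ 5
emit(0) @ H1 ⇒ out+=0
H0 returns 5
H1 returns [0, 5]
= [0, 5]

Answer: [0, 5]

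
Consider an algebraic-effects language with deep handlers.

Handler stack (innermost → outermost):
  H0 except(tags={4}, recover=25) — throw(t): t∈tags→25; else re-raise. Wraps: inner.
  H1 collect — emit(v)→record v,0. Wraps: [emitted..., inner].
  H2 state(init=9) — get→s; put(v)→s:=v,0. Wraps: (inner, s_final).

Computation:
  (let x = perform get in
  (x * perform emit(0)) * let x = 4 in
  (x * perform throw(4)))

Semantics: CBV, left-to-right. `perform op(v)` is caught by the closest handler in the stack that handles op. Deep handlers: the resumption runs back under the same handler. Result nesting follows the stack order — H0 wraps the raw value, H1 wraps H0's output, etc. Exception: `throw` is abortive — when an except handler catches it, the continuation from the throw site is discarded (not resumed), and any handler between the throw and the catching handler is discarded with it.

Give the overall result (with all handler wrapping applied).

Evaluation trace:
get @ H2 ⇒ 9
emit(0) @ H1 ⇒ out+=0
throw(4) @ H0 caught ⇒ 25
H1 returns [0, 25]
H2 returns ([0, 25], 9)
= ([0, 25], 9)

Answer: ([0, 25], 9)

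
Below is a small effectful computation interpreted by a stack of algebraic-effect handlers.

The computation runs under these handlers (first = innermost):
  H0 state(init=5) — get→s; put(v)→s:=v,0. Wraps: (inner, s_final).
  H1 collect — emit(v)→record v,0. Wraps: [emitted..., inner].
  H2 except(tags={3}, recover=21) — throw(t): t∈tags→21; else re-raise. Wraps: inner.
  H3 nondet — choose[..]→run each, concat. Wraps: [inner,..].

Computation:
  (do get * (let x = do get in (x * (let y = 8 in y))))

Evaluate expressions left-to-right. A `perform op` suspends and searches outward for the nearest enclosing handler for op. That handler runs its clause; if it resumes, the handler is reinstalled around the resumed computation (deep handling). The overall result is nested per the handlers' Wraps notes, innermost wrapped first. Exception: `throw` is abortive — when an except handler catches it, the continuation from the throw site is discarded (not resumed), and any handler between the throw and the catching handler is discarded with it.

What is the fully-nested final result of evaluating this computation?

Answer: [[(200, 5)]]

Evaluation trace:
get @ H0 ⇒ 5
get @ H0 ⇒ 5
H0 returns (200, 5)
H1 returns [(200, 5)]
H2 returns [(200, 5)]
H3 returns [[(200, 5)]]
= [[(200, 5)]]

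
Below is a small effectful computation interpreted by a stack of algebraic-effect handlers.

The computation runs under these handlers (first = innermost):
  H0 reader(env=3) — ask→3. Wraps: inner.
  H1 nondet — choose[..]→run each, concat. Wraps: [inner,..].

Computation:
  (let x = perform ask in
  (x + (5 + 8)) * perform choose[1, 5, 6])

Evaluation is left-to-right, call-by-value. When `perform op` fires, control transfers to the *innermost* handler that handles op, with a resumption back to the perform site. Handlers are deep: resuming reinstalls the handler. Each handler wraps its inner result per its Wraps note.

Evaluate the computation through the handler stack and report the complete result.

Answer: [16, 80, 96]

Evaluation trace:
ask @ H0 ⇒ 3
choose[1, 5, 6] @ H1
  branch[0] choose=1:
    H0 returns 16
    H1 returns [16]
  branch[1] choose=5:
    H0 returns 80
    H1 returns [80]
  branch[2] choose=6:
    H0 returns 96
    H1 returns [96]
= [16, 80, 96]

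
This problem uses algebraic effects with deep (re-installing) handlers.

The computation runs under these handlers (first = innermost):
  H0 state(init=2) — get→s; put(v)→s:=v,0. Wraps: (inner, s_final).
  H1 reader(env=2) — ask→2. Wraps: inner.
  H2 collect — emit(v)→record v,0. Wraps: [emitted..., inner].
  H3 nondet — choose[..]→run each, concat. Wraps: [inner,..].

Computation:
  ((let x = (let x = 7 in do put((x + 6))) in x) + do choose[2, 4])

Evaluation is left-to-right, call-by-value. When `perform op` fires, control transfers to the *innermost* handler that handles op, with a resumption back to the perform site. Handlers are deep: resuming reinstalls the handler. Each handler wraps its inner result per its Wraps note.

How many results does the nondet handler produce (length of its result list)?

Answer: 2

Evaluation trace:
put(13) @ H0 ⇒ s:=13
choose[2, 4] @ H3
  branch[0] choose=2:
    H0 returns (2, 13)
    H1 returns (2, 13)
    H2 returns [(2, 13)]
    H3 returns [[(2, 13)]]
  branch[1] choose=4:
    H0 returns (4, 13)
    H1 returns (4, 13)
    H2 returns [(4, 13)]
    H3 returns [[(4, 13)]]
= [[(2, 13)], [(4, 13)]]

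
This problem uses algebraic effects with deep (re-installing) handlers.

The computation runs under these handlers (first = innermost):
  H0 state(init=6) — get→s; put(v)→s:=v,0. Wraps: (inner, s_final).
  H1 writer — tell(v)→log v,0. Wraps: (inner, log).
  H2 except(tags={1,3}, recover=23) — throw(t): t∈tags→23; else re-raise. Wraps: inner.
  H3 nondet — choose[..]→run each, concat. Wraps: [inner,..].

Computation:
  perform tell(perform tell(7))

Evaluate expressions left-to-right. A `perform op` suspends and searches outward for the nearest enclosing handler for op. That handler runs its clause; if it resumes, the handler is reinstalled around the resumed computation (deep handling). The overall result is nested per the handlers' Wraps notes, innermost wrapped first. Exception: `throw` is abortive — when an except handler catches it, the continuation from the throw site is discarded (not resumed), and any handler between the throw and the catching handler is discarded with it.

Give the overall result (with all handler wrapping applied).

Answer: [((0, 6), (7, 0))]

Step-by-step:
tell(7) @ H1 ⇒ log+=7
tell(0) @ H1 ⇒ log+=0
H0 returns (0, 6)
H1 returns ((0, 6), (7, 0))
H2 returns ((0, 6), (7, 0))
H3 returns [((0, 6), (7, 0))]
= [((0, 6), (7, 0))]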